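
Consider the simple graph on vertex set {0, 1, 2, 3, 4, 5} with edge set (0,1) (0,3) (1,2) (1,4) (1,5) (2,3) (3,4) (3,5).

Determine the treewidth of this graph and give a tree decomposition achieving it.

Treewidth 2.
Bags: B1 = {1, 2, 3}  B2 = {1, 3, 5}  B3 = {0, 1, 3}  B4 = {1, 3, 4}
Tree: B1–B2, B2–B3, B3–B4

Each bag holds 3 vertices, so the decomposition has width 2, which upper-bounds the treewidth. The edges 1–2–3–5–1 form a cycle, so G is not a tree and its treewidth is at least 2. Therefore the treewidth is 2.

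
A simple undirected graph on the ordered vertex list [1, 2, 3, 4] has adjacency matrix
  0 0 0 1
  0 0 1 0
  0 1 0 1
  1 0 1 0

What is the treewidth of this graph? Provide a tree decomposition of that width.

Treewidth 1.
Bags: B1 = {1, 4}  B2 = {3, 4}  B3 = {2, 3}
Tree: B1–B2, B2–B3

The largest bag has 2 vertices, giving width 1; this decomposition certifies tw(G) ≤ 1. Since G has at least one edge (e.g. 4–1), it is not an edgeless graph, so tw(G) ≥ 1. Hence tw(G) = 1 exactly.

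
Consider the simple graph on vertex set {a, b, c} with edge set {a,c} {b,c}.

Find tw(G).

1

A width-1 tree decomposition is:
Bags: B1 = {a, c}  B2 = {b, c}
Tree: B1–B2
Each bag holds 2 vertices, so the decomposition has width 1, which upper-bounds the treewidth. Any graph with an edge has treewidth ≥ 1, and G has the edge c–a. Hence tw(G) = 1 exactly.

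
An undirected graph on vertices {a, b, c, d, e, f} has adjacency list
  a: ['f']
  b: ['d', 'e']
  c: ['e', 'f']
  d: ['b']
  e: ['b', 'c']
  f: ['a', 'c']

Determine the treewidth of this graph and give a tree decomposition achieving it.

Treewidth 1.
Bags: B1 = {b, d}  B2 = {b, e}  B3 = {c, e}  B4 = {c, f}  B5 = {a, f}
Tree: B1–B2, B2–B3, B3–B4, B4–B5

Every bag has size at most 2, so the width is 2 − 1 = 1 and tw(G) ≤ 1. Since G has at least one edge (e.g. d–b), it is not an edgeless graph, so tw(G) ≥ 1. Combining the bounds, tw(G) = 1.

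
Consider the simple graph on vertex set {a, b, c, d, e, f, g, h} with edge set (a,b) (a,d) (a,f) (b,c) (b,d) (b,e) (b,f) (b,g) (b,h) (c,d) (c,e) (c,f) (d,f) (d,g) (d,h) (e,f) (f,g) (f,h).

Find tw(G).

3

A width-3 tree decomposition is:
Bags: B1 = {b, c, d, f}  B2 = {b, d, f, h}  B3 = {b, d, f, g}  B4 = {b, c, e, f}  B5 = {a, b, d, f}
Tree: B1–B2, B1–B3, B1–B4, B1–B5
The largest bag has 4 vertices, giving width 3; this decomposition certifies tw(G) ≤ 3. For the lower bound, the 4 vertices {b, d, f, g} are pairwise adjacent, and any tree decomposition puts a clique entirely inside one bag — forcing width ≥ 3. Combining the bounds, tw(G) = 3.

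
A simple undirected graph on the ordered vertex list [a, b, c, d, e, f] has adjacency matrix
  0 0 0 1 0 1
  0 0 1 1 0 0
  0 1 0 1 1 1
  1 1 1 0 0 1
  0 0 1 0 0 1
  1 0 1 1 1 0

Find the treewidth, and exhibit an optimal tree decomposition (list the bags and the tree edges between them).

Treewidth 2.
Bags: B1 = {c, d, f}  B2 = {a, d, f}  B3 = {b, c, d}  B4 = {c, e, f}
Tree: B1–B2, B1–B3, B1–B4

Each bag holds 3 vertices, so the decomposition has width 2, which upper-bounds the treewidth. Conversely, {c, d, f} is a clique of size 3, and the vertices of any clique must share a bag in every tree decomposition; so some bag has ≥ 3 vertices and tw(G) ≥ 2. Therefore the treewidth is 2.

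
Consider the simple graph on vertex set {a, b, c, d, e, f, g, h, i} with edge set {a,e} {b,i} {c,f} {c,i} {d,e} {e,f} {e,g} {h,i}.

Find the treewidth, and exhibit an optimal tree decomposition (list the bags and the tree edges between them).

The largest bag has 2 vertices, giving width 1; this decomposition certifies tw(G) ≤ 1. G has an edge, so its treewidth is at least 1. Combining the bounds, tw(G) = 1.

Treewidth 1.
Bags: B1 = {b, i}  B2 = {h, i}  B3 = {c, i}  B4 = {c, f}  B5 = {e, f}  B6 = {e, g}  B7 = {a, e}  B8 = {d, e}
Tree: B1–B2, B2–B3, B3–B4, B4–B5, B5–B6, B5–B7, B6–B8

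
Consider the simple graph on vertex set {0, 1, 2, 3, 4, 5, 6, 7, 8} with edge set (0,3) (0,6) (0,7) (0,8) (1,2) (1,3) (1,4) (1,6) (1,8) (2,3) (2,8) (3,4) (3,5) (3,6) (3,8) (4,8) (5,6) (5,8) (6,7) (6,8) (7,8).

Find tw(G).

A width-3 tree decomposition is:
Bags: B1 = {3, 5, 6, 8}  B2 = {1, 3, 6, 8}  B3 = {1, 3, 4, 8}  B4 = {0, 3, 6, 8}  B5 = {1, 2, 3, 8}  B6 = {0, 6, 7, 8}
Tree: B1–B2, B2–B3, B1–B4, B2–B5, B4–B6
Each bag holds 4 vertices, so the decomposition has width 3, which upper-bounds the treewidth. On the other hand G contains the 4-clique {0, 3, 6, 8}. A clique must lie in a single bag of any decomposition, so no decomposition can have width below 3. The upper and lower bounds meet at 3, so that is the treewidth.

3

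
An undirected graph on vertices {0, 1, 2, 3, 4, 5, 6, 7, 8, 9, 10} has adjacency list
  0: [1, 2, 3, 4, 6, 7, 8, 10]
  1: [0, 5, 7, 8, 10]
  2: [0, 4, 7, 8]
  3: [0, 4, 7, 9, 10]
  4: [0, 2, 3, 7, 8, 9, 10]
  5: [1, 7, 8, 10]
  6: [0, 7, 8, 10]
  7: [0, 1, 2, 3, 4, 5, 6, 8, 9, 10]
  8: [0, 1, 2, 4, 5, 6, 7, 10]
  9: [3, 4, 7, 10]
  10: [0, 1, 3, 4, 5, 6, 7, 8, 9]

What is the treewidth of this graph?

4

A width-4 tree decomposition is:
Bags: B1 = {0, 3, 4, 7, 10}  B2 = {0, 4, 7, 8, 10}  B3 = {0, 6, 7, 8, 10}  B4 = {0, 1, 7, 8, 10}  B5 = {1, 5, 7, 8, 10}  B6 = {3, 4, 7, 9, 10}  B7 = {0, 2, 4, 7, 8}
Tree: B1–B2, B2–B3, B2–B4, B4–B5, B1–B6, B2–B7
Every bag has size at most 5, so the width is 5 − 1 = 4 and tw(G) ≤ 4. On the other hand G contains the 5-clique {0, 2, 4, 7, 8}. A clique must lie in a single bag of any decomposition, so no decomposition can have width below 4. Hence tw(G) = 4 exactly.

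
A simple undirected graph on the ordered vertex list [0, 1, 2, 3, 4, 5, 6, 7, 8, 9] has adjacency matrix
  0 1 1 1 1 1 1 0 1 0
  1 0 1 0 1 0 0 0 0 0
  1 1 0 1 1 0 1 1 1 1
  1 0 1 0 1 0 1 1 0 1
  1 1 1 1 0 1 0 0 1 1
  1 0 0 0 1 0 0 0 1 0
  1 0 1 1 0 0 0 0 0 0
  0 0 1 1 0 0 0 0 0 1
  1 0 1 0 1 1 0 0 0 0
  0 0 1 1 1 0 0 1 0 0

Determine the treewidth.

A width-3 tree decomposition is:
Bags: B1 = {2, 3, 4, 9}  B2 = {0, 2, 3, 4}  B3 = {0, 2, 3, 6}  B4 = {0, 1, 2, 4}  B5 = {0, 2, 4, 8}  B6 = {2, 3, 7, 9}  B7 = {0, 4, 5, 8}
Tree: B1–B2, B2–B3, B2–B4, B2–B5, B1–B6, B5–B7
Each bag holds 4 vertices, so the decomposition has width 3, which upper-bounds the treewidth. For the lower bound, the 4 vertices {0, 2, 4, 8} are pairwise adjacent, and any tree decomposition puts a clique entirely inside one bag — forcing width ≥ 3. Hence tw(G) = 3 exactly.

3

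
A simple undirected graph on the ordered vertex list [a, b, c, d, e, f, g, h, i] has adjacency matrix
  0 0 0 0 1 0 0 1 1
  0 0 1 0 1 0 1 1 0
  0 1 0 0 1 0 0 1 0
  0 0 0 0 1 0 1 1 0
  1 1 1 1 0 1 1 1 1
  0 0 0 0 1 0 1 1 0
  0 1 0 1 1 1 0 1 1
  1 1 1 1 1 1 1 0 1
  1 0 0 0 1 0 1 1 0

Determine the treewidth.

3

A width-3 tree decomposition is:
Bags: B1 = {b, e, g, h}  B2 = {b, c, e, h}  B3 = {d, e, g, h}  B4 = {e, g, h, i}  B5 = {e, f, g, h}  B6 = {a, e, h, i}
Tree: B1–B2, B1–B3, B3–B4, B3–B5, B4–B6
Each bag holds 4 vertices, so the decomposition has width 3, which upper-bounds the treewidth. On the other hand G contains the 4-clique {d, e, g, h}. A clique must lie in a single bag of any decomposition, so no decomposition can have width below 3. Therefore the treewidth is 3.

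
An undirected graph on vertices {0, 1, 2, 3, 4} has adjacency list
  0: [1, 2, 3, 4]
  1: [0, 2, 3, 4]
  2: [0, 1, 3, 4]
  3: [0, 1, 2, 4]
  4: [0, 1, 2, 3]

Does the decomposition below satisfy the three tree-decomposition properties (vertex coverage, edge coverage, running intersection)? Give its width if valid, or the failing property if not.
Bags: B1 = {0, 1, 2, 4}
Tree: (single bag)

No — vertex 3 appears in no bag.

A tree decomposition must satisfy three properties: every vertex lies in some bag; for every edge, both endpoints lie together in some bag; and for every vertex, the bags containing it form a connected subtree. Here vertex 3 appears in no bag, so the decomposition is invalid.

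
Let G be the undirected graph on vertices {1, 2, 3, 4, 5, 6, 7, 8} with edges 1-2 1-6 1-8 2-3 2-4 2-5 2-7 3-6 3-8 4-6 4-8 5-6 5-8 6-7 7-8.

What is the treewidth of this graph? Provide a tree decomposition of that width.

Treewidth 3.
Bags: B1 = {2, 3, 6, 8}  B2 = {2, 4, 6, 8}  B3 = {2, 6, 7, 8}  B4 = {1, 2, 6, 8}  B5 = {2, 5, 6, 8}
Tree: B1–B2, B2–B3, B3–B4, B4–B5

Each bag holds 4 vertices, so the decomposition has width 3, which upper-bounds the treewidth. For the lower bound: the 4 vertex sets {3,6}, {2,4}, {8}, {7} are disjoint, each induces a connected subgraph, and every pair is joined by at least one edge of G. Contracting each set to a single vertex therefore yields K_{4} as a minor, and since treewidth is minor-monotone, tw(G) ≥ tw(K_{4}) = 3. Combining the bounds, tw(G) = 3.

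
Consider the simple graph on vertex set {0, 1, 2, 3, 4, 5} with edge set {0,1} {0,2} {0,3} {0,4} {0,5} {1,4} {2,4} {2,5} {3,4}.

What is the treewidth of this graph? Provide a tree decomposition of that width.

The largest bag has 3 vertices, giving width 2; this decomposition certifies tw(G) ≤ 2. For the lower bound, the 3 vertices {0, 1, 4} are pairwise adjacent, and any tree decomposition puts a clique entirely inside one bag — forcing width ≥ 2. Therefore the treewidth is 2.

Treewidth 2.
Bags: B1 = {0, 2, 5}  B2 = {0, 2, 4}  B3 = {0, 3, 4}  B4 = {0, 1, 4}
Tree: B1–B2, B2–B3, B3–B4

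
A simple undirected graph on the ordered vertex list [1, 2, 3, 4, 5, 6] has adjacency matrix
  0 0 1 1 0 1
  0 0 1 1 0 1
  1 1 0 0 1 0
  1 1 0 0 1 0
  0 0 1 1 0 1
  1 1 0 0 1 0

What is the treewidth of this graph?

3

A width-3 tree decomposition is:
Bags: B1 = {1, 2, 3, 5}  B2 = {1, 2, 5, 6}  B3 = {1, 2, 4, 5}
Tree: B1–B2, B2–B3
Every bag has size at most 4, so the width is 4 − 1 = 3 and tw(G) ≤ 3. For the lower bound: the 4 vertex sets {2,3}, {1,6}, {5}, {4} are disjoint, each induces a connected subgraph, and every pair is joined by at least one edge of G. Contracting each set to a single vertex therefore yields K_{4} as a minor, and since treewidth is minor-monotone, tw(G) ≥ tw(K_{4}) = 3. The upper and lower bounds meet at 3, so that is the treewidth.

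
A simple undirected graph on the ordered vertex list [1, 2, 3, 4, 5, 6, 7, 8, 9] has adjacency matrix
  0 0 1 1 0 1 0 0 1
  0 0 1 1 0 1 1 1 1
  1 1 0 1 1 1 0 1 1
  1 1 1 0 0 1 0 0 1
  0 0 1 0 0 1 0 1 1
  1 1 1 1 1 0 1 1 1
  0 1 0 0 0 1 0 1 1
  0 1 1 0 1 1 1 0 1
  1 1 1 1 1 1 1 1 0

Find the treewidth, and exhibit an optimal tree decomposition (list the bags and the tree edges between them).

Treewidth 4.
Bags: B1 = {2, 3, 4, 6, 9}  B2 = {1, 3, 4, 6, 9}  B3 = {2, 3, 6, 8, 9}  B4 = {2, 6, 7, 8, 9}  B5 = {3, 5, 6, 8, 9}
Tree: B1–B2, B1–B3, B3–B4, B3–B5

The largest bag has 5 vertices, giving width 4; this decomposition certifies tw(G) ≤ 4. Conversely, {1, 3, 4, 6, 9} is a clique of size 5, and the vertices of any clique must share a bag in every tree decomposition; so some bag has ≥ 5 vertices and tw(G) ≥ 4. Hence tw(G) = 4 exactly.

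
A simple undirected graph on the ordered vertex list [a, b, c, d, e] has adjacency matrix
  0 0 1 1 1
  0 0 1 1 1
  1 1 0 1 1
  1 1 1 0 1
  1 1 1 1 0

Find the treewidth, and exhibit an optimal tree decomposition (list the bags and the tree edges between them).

Treewidth 3.
One such decomposition:
Bags: B1 = {a, c, d, e}  B2 = {b, c, d, e}
Tree: B1–B2

The largest bag has 4 vertices, giving width 3; this decomposition certifies tw(G) ≤ 3. For the lower bound, the 4 vertices {a, c, d, e} are pairwise adjacent, and any tree decomposition puts a clique entirely inside one bag — forcing width ≥ 3. Combining the bounds, tw(G) = 3.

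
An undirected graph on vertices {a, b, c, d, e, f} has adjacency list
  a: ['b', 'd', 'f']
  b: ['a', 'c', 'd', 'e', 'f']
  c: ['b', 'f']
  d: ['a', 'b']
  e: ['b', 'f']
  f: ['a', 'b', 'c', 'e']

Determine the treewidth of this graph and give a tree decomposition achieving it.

Each bag holds 3 vertices, so the decomposition has width 2, which upper-bounds the treewidth. For the lower bound, the 3 vertices {a, b, d} are pairwise adjacent, and any tree decomposition puts a clique entirely inside one bag — forcing width ≥ 2. Hence tw(G) = 2 exactly.

Treewidth 2.
One such decomposition:
Bags: B1 = {a, b, d}  B2 = {a, b, f}  B3 = {b, e, f}  B4 = {b, c, f}
Tree: B1–B2, B2–B3, B2–B4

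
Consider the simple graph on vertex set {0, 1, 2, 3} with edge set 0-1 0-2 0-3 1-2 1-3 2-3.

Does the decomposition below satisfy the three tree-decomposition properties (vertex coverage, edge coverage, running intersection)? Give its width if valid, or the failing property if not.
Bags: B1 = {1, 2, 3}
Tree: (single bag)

A tree decomposition must satisfy three properties: every vertex lies in some bag; for every edge, both endpoints lie together in some bag; and for every vertex, the bags containing it form a connected subtree. Here vertex 0 appears in no bag, so the decomposition is invalid.

No — vertex 0 appears in no bag.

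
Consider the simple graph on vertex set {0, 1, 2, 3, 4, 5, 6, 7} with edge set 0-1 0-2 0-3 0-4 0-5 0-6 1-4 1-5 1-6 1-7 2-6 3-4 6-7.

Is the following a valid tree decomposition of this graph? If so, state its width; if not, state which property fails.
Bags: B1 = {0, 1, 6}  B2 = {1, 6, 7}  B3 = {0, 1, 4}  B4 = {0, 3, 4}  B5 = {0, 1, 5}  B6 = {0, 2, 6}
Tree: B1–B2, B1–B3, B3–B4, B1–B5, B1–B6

Every vertex of G appears in some bag (union = {0, 1, 2, 3, 4, 5, 6, 7}); every edge is covered by a bag; and for each vertex v the set of bags containing v is connected in the bag tree. The decomposition is therefore valid. The largest bag has 3 vertices, so the width is 2.

Yes; width 2.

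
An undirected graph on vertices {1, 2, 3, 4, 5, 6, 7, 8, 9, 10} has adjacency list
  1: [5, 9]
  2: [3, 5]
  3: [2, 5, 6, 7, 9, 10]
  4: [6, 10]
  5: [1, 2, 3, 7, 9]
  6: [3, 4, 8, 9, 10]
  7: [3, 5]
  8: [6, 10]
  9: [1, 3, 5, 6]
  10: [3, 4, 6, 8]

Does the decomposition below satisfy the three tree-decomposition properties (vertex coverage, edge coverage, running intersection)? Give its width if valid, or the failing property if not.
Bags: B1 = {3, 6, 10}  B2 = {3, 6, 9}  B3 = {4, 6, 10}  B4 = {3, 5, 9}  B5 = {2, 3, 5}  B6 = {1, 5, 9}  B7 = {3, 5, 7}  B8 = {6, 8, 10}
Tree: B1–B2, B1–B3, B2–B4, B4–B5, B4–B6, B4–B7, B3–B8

Vertex coverage: the bags together contain {1, 2, 3, 4, 5, 6, 7, 8, 9, 10}, the full vertex set. Edge coverage: each edge of G has both endpoints in at least one bag. Running intersection: for every vertex, the bags containing it form a connected subtree. All three properties hold, so this is a valid tree decomposition of width max|bag| − 1 = 2, and hence tw(G) ≤ 2.

Yes; width 2.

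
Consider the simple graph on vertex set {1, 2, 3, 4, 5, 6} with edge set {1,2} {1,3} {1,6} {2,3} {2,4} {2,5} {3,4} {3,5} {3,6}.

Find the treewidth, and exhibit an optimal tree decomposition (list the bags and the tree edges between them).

The largest bag has 3 vertices, giving width 2; this decomposition certifies tw(G) ≤ 2. For the lower bound, the 3 vertices {1, 2, 3} are pairwise adjacent, and any tree decomposition puts a clique entirely inside one bag — forcing width ≥ 2. Combining the bounds, tw(G) = 2.

Treewidth 2.
One such decomposition:
Bags: B1 = {2, 3, 5}  B2 = {1, 2, 3}  B3 = {1, 3, 6}  B4 = {2, 3, 4}
Tree: B1–B2, B2–B3, B2–B4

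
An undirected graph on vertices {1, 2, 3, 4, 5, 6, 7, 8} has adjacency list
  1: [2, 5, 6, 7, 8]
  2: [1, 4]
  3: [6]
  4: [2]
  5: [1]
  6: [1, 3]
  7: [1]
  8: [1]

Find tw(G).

1

A width-1 tree decomposition is:
Bags: B1 = {1, 6}  B2 = {1, 7}  B3 = {3, 6}  B4 = {1, 2}  B5 = {1, 8}  B6 = {2, 4}  B7 = {1, 5}
Tree: B1–B2, B1–B3, B1–B4, B1–B5, B4–B6, B5–B7
The largest bag has 2 vertices, giving width 1; this decomposition certifies tw(G) ≤ 1. Any graph with an edge has treewidth ≥ 1, and G has the edge 1–6. The upper and lower bounds meet at 1, so that is the treewidth.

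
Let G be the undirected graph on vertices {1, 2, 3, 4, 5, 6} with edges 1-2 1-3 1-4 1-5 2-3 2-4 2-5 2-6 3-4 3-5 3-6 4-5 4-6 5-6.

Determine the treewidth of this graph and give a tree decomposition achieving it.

Every bag has size at most 5, so the width is 5 − 1 = 4 and tw(G) ≤ 4. For the lower bound, the 5 vertices {1, 2, 3, 4, 5} are pairwise adjacent, and any tree decomposition puts a clique entirely inside one bag — forcing width ≥ 4. The upper and lower bounds meet at 4, so that is the treewidth.

Treewidth 4.
One optimal decomposition is:
Bags: B1 = {1, 2, 3, 4, 5}  B2 = {2, 3, 4, 5, 6}
Tree: B1–B2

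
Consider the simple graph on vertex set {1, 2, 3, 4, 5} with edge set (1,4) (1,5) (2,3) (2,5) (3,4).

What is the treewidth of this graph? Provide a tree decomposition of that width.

Each bag holds 3 vertices, so the decomposition has width 2, which upper-bounds the treewidth. For the lower bound, G contains the cycle 3–2–5–1–4–3, so G is not a forest; only forests have treewidth ≤ 1, hence tw(G) ≥ 2. Hence tw(G) = 2 exactly.

Treewidth 2.
One optimal decomposition is:
Bags: B1 = {2, 3, 5}  B2 = {1, 3, 5}  B3 = {1, 3, 4}
Tree: B1–B2, B2–B3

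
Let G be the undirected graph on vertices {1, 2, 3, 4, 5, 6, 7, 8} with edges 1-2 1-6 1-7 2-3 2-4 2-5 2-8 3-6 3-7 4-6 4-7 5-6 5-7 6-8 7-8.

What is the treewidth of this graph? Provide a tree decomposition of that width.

Every bag has size at most 4, so the width is 4 − 1 = 3 and tw(G) ≤ 3. For the lower bound: the 4 vertex sets {4,6}, {2,5}, {7}, {1} are disjoint, each induces a connected subgraph, and every pair is joined by at least one edge of G. Contracting each set to a single vertex therefore yields K_{4} as a minor, and since treewidth is minor-monotone, tw(G) ≥ tw(K_{4}) = 3. The upper and lower bounds meet at 3, so that is the treewidth.

Treewidth 3.
One optimal decomposition is:
Bags: B1 = {2, 4, 6, 7}  B2 = {2, 5, 6, 7}  B3 = {1, 2, 6, 7}  B4 = {2, 6, 7, 8}  B5 = {2, 3, 6, 7}
Tree: B1–B2, B2–B3, B3–B4, B4–B5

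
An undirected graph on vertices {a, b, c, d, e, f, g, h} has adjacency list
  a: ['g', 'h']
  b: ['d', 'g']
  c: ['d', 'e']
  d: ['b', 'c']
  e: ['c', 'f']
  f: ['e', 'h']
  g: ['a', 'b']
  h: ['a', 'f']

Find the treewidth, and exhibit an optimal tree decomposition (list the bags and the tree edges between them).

Treewidth 2.
Bags: B1 = {e, f, h}  B2 = {a, e, h}  B3 = {a, e, g}  B4 = {b, e, g}  B5 = {b, d, e}  B6 = {c, d, e}
Tree: B1–B2, B2–B3, B3–B4, B4–B5, B5–B6

Each bag holds 3 vertices, so the decomposition has width 2, which upper-bounds the treewidth. The edges e–f–h–a–g–b–d–c–e form a cycle, so G is not a tree and its treewidth is at least 2. Hence tw(G) = 2 exactly.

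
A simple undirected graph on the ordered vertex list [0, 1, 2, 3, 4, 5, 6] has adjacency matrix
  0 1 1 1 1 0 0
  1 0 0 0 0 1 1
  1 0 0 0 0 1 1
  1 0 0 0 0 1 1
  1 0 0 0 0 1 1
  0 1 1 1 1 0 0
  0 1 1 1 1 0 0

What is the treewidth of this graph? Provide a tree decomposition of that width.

Each bag holds 4 vertices, so the decomposition has width 3, which upper-bounds the treewidth. For the lower bound: the 4 vertex sets {1,5}, {0,3}, {6}, {2} are disjoint, each induces a connected subgraph, and every pair is joined by at least one edge of G. Contracting each set to a single vertex therefore yields K_{4} as a minor, and since treewidth is minor-monotone, tw(G) ≥ tw(K_{4}) = 3. The upper and lower bounds meet at 3, so that is the treewidth.

Treewidth 3.
One such decomposition:
Bags: B1 = {0, 1, 5, 6}  B2 = {0, 3, 5, 6}  B3 = {0, 2, 5, 6}  B4 = {0, 4, 5, 6}
Tree: B1–B2, B2–B3, B3–B4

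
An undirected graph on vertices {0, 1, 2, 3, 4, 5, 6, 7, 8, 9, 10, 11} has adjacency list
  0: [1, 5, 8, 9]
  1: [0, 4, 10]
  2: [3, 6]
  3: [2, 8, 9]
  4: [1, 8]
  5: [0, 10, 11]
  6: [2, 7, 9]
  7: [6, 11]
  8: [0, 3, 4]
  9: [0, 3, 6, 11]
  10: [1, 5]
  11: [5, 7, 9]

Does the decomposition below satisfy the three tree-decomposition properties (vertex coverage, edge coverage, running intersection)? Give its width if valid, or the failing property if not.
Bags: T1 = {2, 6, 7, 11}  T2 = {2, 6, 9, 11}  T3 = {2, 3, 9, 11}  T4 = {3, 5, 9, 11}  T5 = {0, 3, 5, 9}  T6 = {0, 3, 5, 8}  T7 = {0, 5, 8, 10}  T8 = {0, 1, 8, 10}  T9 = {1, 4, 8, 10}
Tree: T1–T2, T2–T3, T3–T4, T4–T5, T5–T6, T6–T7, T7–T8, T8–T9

Vertex coverage: the bags together contain {0, 1, 2, 3, 4, 5, 6, 7, 8, 9, 10, 11}, the full vertex set. Edge coverage: each edge of G has both endpoints in at least one bag. Running intersection: for every vertex, the bags containing it form a connected subtree. All three properties hold, so this is a valid tree decomposition of width max|bag| − 1 = 3, and hence tw(G) ≤ 3.

Yes; width 3.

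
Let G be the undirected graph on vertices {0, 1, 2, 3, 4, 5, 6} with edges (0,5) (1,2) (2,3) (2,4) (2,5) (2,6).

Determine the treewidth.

A width-1 tree decomposition is:
Bags: B1 = {2, 5}  B2 = {2, 3}  B3 = {2, 4}  B4 = {0, 5}  B5 = {2, 6}  B6 = {1, 2}
Tree: B1–B2, B1–B3, B1–B4, B1–B5, B1–B6
The largest bag has 2 vertices, giving width 1; this decomposition certifies tw(G) ≤ 1. Any graph with an edge has treewidth ≥ 1, and G has the edge 2–5. The upper and lower bounds meet at 1, so that is the treewidth.

1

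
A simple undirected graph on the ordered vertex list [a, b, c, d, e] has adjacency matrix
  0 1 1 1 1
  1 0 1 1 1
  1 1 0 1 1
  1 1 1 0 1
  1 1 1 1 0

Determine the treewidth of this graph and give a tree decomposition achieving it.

Treewidth 4.
One optimal decomposition is:
Bags: B1 = {a, b, c, d, e}
Tree: (single bag)

A single bag containing all 5 vertices is trivially a valid decomposition of width 4. On the other hand G contains the 5-clique {a, b, c, d, e}. A clique must lie in a single bag of any decomposition, so no decomposition can have width below 4. Hence tw(G) = 4 exactly.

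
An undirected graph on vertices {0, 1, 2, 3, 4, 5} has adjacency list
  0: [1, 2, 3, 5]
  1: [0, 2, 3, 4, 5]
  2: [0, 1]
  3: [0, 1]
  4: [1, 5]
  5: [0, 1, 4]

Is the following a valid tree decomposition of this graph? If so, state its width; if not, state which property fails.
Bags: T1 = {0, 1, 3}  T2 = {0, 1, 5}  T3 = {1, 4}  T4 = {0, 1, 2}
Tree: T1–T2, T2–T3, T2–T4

No — edge (5,4) lies in no bag.

A tree decomposition must satisfy three properties: every vertex lies in some bag; for every edge, both endpoints lie together in some bag; and for every vertex, the bags containing it form a connected subtree. Here edge (5,4) lies in no bag, so the decomposition is invalid.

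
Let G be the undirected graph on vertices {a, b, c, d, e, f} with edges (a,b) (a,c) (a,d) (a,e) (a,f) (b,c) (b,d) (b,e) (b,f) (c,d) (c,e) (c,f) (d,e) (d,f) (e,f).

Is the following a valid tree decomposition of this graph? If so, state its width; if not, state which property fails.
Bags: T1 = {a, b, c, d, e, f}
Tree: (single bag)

Vertex coverage: the bags together contain {a, b, c, d, e, f}, the full vertex set. Edge coverage: each edge of G has both endpoints in at least one bag. Running intersection: for every vertex, the bags containing it form a connected subtree. All three properties hold, so this is a valid tree decomposition of width max|bag| − 1 = 5, and hence tw(G) ≤ 5.

Yes; width 5.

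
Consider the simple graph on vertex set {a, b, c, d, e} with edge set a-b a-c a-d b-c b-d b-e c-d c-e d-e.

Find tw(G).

A width-3 tree decomposition is:
Bags: B1 = {b, c, d, e}  B2 = {a, b, c, d}
Tree: B1–B2
Each bag holds 4 vertices, so the decomposition has width 3, which upper-bounds the treewidth. On the other hand G contains the 4-clique {b, c, d, e}. A clique must lie in a single bag of any decomposition, so no decomposition can have width below 3. Therefore the treewidth is 3.

3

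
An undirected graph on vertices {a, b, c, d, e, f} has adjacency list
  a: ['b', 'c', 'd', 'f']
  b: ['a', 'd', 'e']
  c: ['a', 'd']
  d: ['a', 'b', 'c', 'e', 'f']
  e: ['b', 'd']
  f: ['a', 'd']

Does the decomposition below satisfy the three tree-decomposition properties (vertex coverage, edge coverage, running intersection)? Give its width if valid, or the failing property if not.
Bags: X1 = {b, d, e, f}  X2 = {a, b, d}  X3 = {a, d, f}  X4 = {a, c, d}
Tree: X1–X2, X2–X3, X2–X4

A tree decomposition must satisfy three properties: every vertex lies in some bag; for every edge, both endpoints lie together in some bag; and for every vertex, the bags containing it form a connected subtree. Here bags containing vertex f are not connected in the tree, so the decomposition is invalid.

No — bags containing vertex f are not connected in the tree.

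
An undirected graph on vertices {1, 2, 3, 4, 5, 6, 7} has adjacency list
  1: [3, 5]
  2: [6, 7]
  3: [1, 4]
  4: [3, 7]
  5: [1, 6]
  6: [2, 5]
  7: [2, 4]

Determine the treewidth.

A width-2 tree decomposition is:
Bags: B1 = {1, 5, 6}  B2 = {1, 3, 6}  B3 = {3, 4, 6}  B4 = {4, 6, 7}  B5 = {2, 6, 7}
Tree: B1–B2, B2–B3, B3–B4, B4–B5
Every bag has size at most 3, so the width is 3 − 1 = 2 and tw(G) ≤ 2. The edges 6–5–1–3–4–7–2–6 form a cycle, so G is not a tree and its treewidth is at least 2. Therefore the treewidth is 2.

2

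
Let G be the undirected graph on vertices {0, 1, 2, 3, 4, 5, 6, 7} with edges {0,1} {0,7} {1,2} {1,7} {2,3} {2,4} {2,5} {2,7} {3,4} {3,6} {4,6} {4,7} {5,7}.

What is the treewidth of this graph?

A width-2 tree decomposition is:
Bags: B1 = {2, 4, 7}  B2 = {2, 3, 4}  B3 = {1, 2, 7}  B4 = {0, 1, 7}  B5 = {2, 5, 7}  B6 = {3, 4, 6}
Tree: B1–B2, B1–B3, B3–B4, B1–B5, B2–B6
Each bag holds 3 vertices, so the decomposition has width 2, which upper-bounds the treewidth. Conversely, {0, 1, 7} is a clique of size 3, and the vertices of any clique must share a bag in every tree decomposition; so some bag has ≥ 3 vertices and tw(G) ≥ 2. The upper and lower bounds meet at 2, so that is the treewidth.

2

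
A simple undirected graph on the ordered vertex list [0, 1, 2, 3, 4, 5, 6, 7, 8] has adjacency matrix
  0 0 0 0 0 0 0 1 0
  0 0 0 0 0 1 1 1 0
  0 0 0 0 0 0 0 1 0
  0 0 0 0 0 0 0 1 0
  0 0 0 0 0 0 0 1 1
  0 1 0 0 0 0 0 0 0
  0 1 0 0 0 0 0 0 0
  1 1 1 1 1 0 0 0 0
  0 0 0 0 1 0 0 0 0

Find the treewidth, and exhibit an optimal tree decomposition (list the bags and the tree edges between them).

Treewidth 1.
One such decomposition:
Bags: B1 = {4, 7}  B2 = {4, 8}  B3 = {3, 7}  B4 = {1, 7}  B5 = {1, 6}  B6 = {0, 7}  B7 = {1, 5}  B8 = {2, 7}
Tree: B1–B2, B1–B3, B1–B4, B4–B5, B1–B6, B4–B7, B3–B8

Each bag holds 2 vertices, so the decomposition has width 1, which upper-bounds the treewidth. G has an edge, so its treewidth is at least 1. Hence tw(G) = 1 exactly.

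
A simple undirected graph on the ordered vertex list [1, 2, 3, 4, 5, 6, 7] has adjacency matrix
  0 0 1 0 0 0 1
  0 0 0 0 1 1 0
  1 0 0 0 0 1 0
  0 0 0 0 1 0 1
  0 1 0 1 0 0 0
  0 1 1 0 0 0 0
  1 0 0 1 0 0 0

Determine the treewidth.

2

A width-2 tree decomposition is:
Bags: B1 = {1, 4, 7}  B2 = {1, 4, 5}  B3 = {1, 2, 5}  B4 = {1, 2, 6}  B5 = {1, 3, 6}
Tree: B1–B2, B2–B3, B3–B4, B4–B5
The largest bag has 3 vertices, giving width 2; this decomposition certifies tw(G) ≤ 2. The edges 1–7–4–5–2–6–3–1 form a cycle, so G is not a tree and its treewidth is at least 2. The upper and lower bounds meet at 2, so that is the treewidth.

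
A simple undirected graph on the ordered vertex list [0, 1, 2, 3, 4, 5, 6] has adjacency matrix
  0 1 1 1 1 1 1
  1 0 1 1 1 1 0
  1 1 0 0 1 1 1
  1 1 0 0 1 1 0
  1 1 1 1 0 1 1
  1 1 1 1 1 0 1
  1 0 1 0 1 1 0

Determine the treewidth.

4

A width-4 tree decomposition is:
Bags: B1 = {0, 1, 3, 4, 5}  B2 = {0, 1, 2, 4, 5}  B3 = {0, 2, 4, 5, 6}
Tree: B1–B2, B2–B3
The largest bag has 5 vertices, giving width 4; this decomposition certifies tw(G) ≤ 4. For the lower bound, the 5 vertices {0, 1, 2, 4, 5} are pairwise adjacent, and any tree decomposition puts a clique entirely inside one bag — forcing width ≥ 4. The upper and lower bounds meet at 4, so that is the treewidth.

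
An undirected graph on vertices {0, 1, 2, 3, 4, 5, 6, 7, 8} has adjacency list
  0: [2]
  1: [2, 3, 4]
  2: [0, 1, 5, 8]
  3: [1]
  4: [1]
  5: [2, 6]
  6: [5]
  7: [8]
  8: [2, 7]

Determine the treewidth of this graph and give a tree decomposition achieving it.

Treewidth 1.
One optimal decomposition is:
Bags: B1 = {2, 5}  B2 = {5, 6}  B3 = {2, 8}  B4 = {1, 2}  B5 = {0, 2}  B6 = {7, 8}  B7 = {1, 4}  B8 = {1, 3}
Tree: B1–B2, B1–B3, B1–B4, B3–B5, B3–B6, B4–B7, B4–B8

The largest bag has 2 vertices, giving width 1; this decomposition certifies tw(G) ≤ 1. Since G has at least one edge (e.g. 5–2), it is not an edgeless graph, so tw(G) ≥ 1. Hence tw(G) = 1 exactly.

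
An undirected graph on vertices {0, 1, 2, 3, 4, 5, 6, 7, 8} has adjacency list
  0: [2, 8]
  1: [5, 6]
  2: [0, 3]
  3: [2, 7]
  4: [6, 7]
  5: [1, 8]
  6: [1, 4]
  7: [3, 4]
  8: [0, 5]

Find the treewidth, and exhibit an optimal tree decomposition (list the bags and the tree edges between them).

Treewidth 2.
Bags: B1 = {1, 5, 6}  B2 = {4, 5, 6}  B3 = {4, 5, 7}  B4 = {3, 5, 7}  B5 = {2, 3, 5}  B6 = {0, 2, 5}  B7 = {0, 5, 8}
Tree: B1–B2, B2–B3, B3–B4, B4–B5, B5–B6, B6–B7

Each bag holds 3 vertices, so the decomposition has width 2, which upper-bounds the treewidth. For the lower bound, G contains the cycle 5–1–6–4–7–3–2–0–8–5, so G is not a forest; only forests have treewidth ≤ 1, hence tw(G) ≥ 2. Therefore the treewidth is 2.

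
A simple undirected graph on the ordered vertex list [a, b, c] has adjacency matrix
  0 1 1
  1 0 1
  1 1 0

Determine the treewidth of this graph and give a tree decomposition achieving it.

With just one bag of size 3, the width is 3 − 1 = 2, so tw(G) ≤ 2. For the lower bound, the 3 vertices {a, b, c} are pairwise adjacent, and any tree decomposition puts a clique entirely inside one bag — forcing width ≥ 2. Combining the bounds, tw(G) = 2.

Treewidth 2.
One such decomposition:
Bags: B1 = {a, b, c}
Tree: (single bag)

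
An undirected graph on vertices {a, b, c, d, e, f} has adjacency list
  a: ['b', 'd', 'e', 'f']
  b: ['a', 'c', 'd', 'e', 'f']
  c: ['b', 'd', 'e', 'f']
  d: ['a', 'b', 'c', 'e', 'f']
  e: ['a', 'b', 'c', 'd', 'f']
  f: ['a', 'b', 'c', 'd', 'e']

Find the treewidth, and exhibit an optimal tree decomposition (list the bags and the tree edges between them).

The largest bag has 5 vertices, giving width 4; this decomposition certifies tw(G) ≤ 4. On the other hand G contains the 5-clique {b, c, d, e, f}. A clique must lie in a single bag of any decomposition, so no decomposition can have width below 4. Combining the bounds, tw(G) = 4.

Treewidth 4.
Bags: B1 = {b, c, d, e, f}  B2 = {a, b, d, e, f}
Tree: B1–B2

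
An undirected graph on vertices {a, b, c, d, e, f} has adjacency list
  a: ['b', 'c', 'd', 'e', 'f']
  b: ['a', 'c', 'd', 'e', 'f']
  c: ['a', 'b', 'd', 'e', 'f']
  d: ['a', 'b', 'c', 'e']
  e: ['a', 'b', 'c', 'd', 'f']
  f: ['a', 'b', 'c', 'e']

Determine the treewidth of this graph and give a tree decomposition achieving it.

Treewidth 4.
One optimal decomposition is:
Bags: B1 = {a, b, c, e, f}  B2 = {a, b, c, d, e}
Tree: B1–B2

The largest bag has 5 vertices, giving width 4; this decomposition certifies tw(G) ≤ 4. For the lower bound, the 5 vertices {a, b, c, d, e} are pairwise adjacent, and any tree decomposition puts a clique entirely inside one bag — forcing width ≥ 4. Combining the bounds, tw(G) = 4.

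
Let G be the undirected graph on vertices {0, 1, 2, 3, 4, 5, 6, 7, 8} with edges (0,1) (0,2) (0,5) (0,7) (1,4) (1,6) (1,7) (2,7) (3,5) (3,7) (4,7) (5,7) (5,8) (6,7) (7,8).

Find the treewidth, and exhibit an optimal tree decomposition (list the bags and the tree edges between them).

Every bag has size at most 3, so the width is 3 − 1 = 2 and tw(G) ≤ 2. Conversely, {0, 1, 7} is a clique of size 3, and the vertices of any clique must share a bag in every tree decomposition; so some bag has ≥ 3 vertices and tw(G) ≥ 2. The upper and lower bounds meet at 2, so that is the treewidth.

Treewidth 2.
One such decomposition:
Bags: B1 = {0, 1, 7}  B2 = {0, 5, 7}  B3 = {1, 6, 7}  B4 = {3, 5, 7}  B5 = {1, 4, 7}  B6 = {0, 2, 7}  B7 = {5, 7, 8}
Tree: B1–B2, B1–B3, B2–B4, B3–B5, B2–B6, B2–B7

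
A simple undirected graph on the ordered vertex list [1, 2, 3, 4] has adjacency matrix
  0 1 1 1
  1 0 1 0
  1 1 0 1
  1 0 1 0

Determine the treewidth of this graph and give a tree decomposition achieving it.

The largest bag has 3 vertices, giving width 2; this decomposition certifies tw(G) ≤ 2. For the lower bound, the 3 vertices {1, 2, 3} are pairwise adjacent, and any tree decomposition puts a clique entirely inside one bag — forcing width ≥ 2. Therefore the treewidth is 2.

Treewidth 2.
One optimal decomposition is:
Bags: B1 = {1, 3, 4}  B2 = {1, 2, 3}
Tree: B1–B2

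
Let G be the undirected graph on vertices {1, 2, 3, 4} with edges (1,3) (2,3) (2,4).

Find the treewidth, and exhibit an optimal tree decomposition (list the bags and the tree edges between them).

Treewidth 1.
Bags: B1 = {2, 4}  B2 = {2, 3}  B3 = {1, 3}
Tree: B1–B2, B2–B3

The largest bag has 2 vertices, giving width 1; this decomposition certifies tw(G) ≤ 1. Since G has at least one edge (e.g. 4–2), it is not an edgeless graph, so tw(G) ≥ 1. Therefore the treewidth is 1.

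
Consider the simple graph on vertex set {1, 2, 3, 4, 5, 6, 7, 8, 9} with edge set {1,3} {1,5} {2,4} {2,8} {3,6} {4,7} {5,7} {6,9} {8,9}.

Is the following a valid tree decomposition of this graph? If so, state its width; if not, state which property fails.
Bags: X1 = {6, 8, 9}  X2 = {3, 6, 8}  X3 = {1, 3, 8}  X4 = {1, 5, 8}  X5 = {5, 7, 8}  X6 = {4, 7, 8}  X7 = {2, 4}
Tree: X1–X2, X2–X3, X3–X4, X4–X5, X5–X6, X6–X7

A tree decomposition must satisfy three properties: every vertex lies in some bag; for every edge, both endpoints lie together in some bag; and for every vertex, the bags containing it form a connected subtree. Here edge (8,2) lies in no bag, so the decomposition is invalid.

No — edge (8,2) lies in no bag.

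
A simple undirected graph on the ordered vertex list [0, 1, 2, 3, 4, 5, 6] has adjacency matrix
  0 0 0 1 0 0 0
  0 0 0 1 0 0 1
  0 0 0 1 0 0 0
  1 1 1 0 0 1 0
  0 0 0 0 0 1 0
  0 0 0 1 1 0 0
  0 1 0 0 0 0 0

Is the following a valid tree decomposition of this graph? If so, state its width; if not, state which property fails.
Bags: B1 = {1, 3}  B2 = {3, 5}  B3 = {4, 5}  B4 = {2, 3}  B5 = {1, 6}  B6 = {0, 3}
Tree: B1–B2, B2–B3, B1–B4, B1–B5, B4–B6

Yes; width 1.

Vertex coverage: the bags together contain {0, 1, 2, 3, 4, 5, 6}, the full vertex set. Edge coverage: each edge of G has both endpoints in at least one bag. Running intersection: for every vertex, the bags containing it form a connected subtree. All three properties hold, so this is a valid tree decomposition of width max|bag| − 1 = 1, and hence tw(G) ≤ 1.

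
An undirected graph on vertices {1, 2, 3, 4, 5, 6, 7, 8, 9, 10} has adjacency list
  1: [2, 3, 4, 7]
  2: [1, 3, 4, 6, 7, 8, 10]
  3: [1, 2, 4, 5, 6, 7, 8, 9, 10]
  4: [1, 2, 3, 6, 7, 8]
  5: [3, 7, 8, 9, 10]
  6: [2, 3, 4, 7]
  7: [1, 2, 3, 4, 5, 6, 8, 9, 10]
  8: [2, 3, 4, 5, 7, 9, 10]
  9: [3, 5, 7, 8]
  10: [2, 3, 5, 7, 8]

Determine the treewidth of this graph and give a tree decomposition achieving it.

Treewidth 4.
One such decomposition:
Bags: B1 = {2, 3, 7, 8, 10}  B2 = {2, 3, 4, 7, 8}  B3 = {2, 3, 4, 6, 7}  B4 = {3, 5, 7, 8, 10}  B5 = {1, 2, 3, 4, 7}  B6 = {3, 5, 7, 8, 9}
Tree: B1–B2, B2–B3, B1–B4, B2–B5, B4–B6

The largest bag has 5 vertices, giving width 4; this decomposition certifies tw(G) ≤ 4. On the other hand G contains the 5-clique {3, 5, 7, 8, 9}. A clique must lie in a single bag of any decomposition, so no decomposition can have width below 4. Hence tw(G) = 4 exactly.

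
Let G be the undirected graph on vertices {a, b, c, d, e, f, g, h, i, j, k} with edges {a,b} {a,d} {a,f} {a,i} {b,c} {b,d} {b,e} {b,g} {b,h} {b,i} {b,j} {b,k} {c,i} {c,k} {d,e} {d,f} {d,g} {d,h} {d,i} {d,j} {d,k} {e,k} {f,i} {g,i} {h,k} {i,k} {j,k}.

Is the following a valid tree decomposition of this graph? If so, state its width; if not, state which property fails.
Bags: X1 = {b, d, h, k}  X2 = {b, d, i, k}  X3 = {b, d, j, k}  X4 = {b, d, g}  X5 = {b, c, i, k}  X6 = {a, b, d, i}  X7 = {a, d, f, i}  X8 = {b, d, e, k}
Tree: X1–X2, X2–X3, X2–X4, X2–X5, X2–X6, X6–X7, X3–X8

No — edge (i,g) lies in no bag.

A tree decomposition must satisfy three properties: every vertex lies in some bag; for every edge, both endpoints lie together in some bag; and for every vertex, the bags containing it form a connected subtree. Here edge (i,g) lies in no bag, so the decomposition is invalid.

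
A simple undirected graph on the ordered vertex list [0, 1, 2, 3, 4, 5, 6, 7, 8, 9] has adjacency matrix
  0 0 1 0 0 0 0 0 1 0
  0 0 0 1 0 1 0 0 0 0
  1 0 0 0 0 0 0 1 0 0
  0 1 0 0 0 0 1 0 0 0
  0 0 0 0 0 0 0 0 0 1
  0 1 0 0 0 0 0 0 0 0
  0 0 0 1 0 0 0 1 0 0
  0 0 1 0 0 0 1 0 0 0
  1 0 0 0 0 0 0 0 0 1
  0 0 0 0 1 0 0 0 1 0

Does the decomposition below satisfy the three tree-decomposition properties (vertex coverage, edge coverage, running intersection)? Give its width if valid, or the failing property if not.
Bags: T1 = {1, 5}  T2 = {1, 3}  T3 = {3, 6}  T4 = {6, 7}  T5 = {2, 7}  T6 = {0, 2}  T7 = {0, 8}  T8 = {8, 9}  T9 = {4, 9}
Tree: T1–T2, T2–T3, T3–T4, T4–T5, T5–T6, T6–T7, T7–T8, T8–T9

Yes; width 1.

Vertex coverage: the bags together contain {0, 1, 2, 3, 4, 5, 6, 7, 8, 9}, the full vertex set. Edge coverage: each edge of G has both endpoints in at least one bag. Running intersection: for every vertex, the bags containing it form a connected subtree. All three properties hold, so this is a valid tree decomposition of width max|bag| − 1 = 1, and hence tw(G) ≤ 1.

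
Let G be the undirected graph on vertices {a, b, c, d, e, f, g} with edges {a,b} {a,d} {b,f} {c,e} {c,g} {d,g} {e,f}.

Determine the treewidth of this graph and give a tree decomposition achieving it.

Each bag holds 3 vertices, so the decomposition has width 2, which upper-bounds the treewidth. Since d–a–b–f–e–c–g–d is a cycle in G, G is not acyclic. Forests are exactly the graphs of treewidth ≤ 1, so tw(G) ≥ 2. Therefore the treewidth is 2.

Treewidth 2.
One optimal decomposition is:
Bags: B1 = {a, b, d}  B2 = {b, d, f}  B3 = {d, e, f}  B4 = {c, d, e}  B5 = {c, d, g}
Tree: B1–B2, B2–B3, B3–B4, B4–B5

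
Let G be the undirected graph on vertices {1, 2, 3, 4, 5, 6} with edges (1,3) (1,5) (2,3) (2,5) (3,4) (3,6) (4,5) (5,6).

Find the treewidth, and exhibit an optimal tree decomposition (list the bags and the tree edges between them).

Treewidth 2.
One such decomposition:
Bags: B1 = {2, 3, 5}  B2 = {3, 4, 5}  B3 = {1, 3, 5}  B4 = {3, 5, 6}
Tree: B1–B2, B2–B3, B3–B4

Every bag has size at most 3, so the width is 3 − 1 = 2 and tw(G) ≤ 2. For the lower bound, G contains the cycle 2–3–4–5–2, so G is not a forest; only forests have treewidth ≤ 1, hence tw(G) ≥ 2. Hence tw(G) = 2 exactly.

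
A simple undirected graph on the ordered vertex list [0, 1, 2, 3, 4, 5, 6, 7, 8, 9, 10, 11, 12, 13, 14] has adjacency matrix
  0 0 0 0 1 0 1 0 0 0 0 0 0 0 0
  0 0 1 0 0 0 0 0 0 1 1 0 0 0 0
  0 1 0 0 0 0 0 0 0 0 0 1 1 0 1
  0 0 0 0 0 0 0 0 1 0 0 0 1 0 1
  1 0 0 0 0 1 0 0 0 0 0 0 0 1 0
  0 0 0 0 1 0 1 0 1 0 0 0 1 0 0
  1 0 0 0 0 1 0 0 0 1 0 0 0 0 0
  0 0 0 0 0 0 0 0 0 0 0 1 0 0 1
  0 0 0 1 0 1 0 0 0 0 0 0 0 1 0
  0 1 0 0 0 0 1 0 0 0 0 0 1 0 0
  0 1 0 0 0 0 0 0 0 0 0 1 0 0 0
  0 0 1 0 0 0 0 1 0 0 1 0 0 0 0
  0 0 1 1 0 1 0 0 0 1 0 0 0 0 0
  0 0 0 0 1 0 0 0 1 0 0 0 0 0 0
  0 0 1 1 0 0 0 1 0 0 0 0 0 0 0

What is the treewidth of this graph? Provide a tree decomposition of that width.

Each bag holds 4 vertices, so the decomposition has width 3, which upper-bounds the treewidth. For the lower bound: the 4 vertex sets {7,10,11}, {1}, {2}, {3,9,12,14} are disjoint, each induces a connected subgraph, and every pair is joined by at least one edge of G. Contracting each set to a single vertex therefore yields K_{4} as a minor, and since treewidth is minor-monotone, tw(G) ≥ tw(K_{4}) = 3. Hence tw(G) = 3 exactly.

Treewidth 3.
One such decomposition:
Bags: B1 = {1, 7, 10, 11}  B2 = {1, 2, 7, 11}  B3 = {1, 2, 7, 14}  B4 = {1, 2, 9, 14}  B5 = {2, 9, 12, 14}  B6 = {3, 9, 12, 14}  B7 = {3, 6, 9, 12}  B8 = {3, 5, 6, 12}  B9 = {3, 5, 6, 8}  B10 = {0, 5, 6, 8}  B11 = {0, 4, 5, 8}  B12 = {0, 4, 8, 13}
Tree: B1–B2, B2–B3, B3–B4, B4–B5, B5–B6, B6–B7, B7–B8, B8–B9, B9–B10, B10–B11, B11–B12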